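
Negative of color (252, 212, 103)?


Invert: (255-R, 255-G, 255-B)
R: 255-252 = 3
G: 255-212 = 43
B: 255-103 = 152
= RGB(3, 43, 152)


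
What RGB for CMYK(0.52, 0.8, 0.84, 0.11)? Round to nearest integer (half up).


R = 255 × (1-C) × (1-K) = 255 × 0.48 × 0.89 = 108.936 → 109
G = 255 × (1-M) × (1-K) = 255 × 0.20 × 0.89 = 45.39 → 45
B = 255 × (1-Y) × (1-K) = 255 × 0.16 × 0.89 = 36.312 → 36
= RGB(109, 45, 36)


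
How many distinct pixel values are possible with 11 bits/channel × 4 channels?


Total bits = 11 bits/channel × 4 channels = 44 bits
Distinct pixel values = 2^44
= 17,592,186,044,416 pixel values


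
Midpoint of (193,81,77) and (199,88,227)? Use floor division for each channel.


Midpoint: each channel = ⌊(C₁+C₂)/2⌋
R: ⌊(193+199)/2⌋ = 196
G: ⌊(81+88)/2⌋ = 84
B: ⌊(77+227)/2⌋ = 152
= RGB(196, 84, 152)


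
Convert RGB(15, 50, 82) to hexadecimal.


R = 15 → 0F (hex)
G = 50 → 32 (hex)
B = 82 → 52 (hex)
Hex = #0F3252


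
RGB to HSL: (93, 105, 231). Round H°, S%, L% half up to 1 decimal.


Normalize: R'=93/255≈0.3647, G'=105/255≈0.4118, B'=231/255≈0.9059
Max=231/255, Min=93/255, Δ=Max-Min=138/255
L = (Max+Min)/2 = (231+93)/510 = 324/510 = 0.63529… → L = 63.5%
L > 0.5 → S = Δ/(2-Max-Min) = 138/(510-231-93) = 138/186 = 0.74193… → S = 74.2%
(the 1/255 factors cancel in S and H, so raw channel differences can be used)
Max is B' → H = 60 × ((R-G)/Δ + 4) = 60 × ((93-105)/138 + 4)
  -12/138 + 4 = -0.0869… + 4 = 3.9130…
  H = 60 × 3.9130… = 234.782…° → H = 234.8°
= HSL(234.8°, 74.2%, 63.5%)


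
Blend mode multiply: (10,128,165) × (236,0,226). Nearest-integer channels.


Multiply: C = A×B/255, rounded to nearest integer
R: 10×236/255 = 2360/255 ≈ 9.255 → 9
G: 128×0/255 = 0/255 ≈ 0.000 → 0
B: 165×226/255 = 37290/255 ≈ 146.235 → 146
= RGB(9, 0, 146)


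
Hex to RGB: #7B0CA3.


7B → 123 (R)
0C → 12 (G)
A3 → 163 (B)
= RGB(123, 12, 163)


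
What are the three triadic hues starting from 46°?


Triadic: equally spaced at 120° intervals
H1 = 46°
H2 = (46 + 120) mod 360 = 166°
H3 = (46 + 240) mod 360 = 286°
Triadic = 46°, 166°, 286°


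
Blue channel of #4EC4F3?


Color: #4EC4F3
R = 4E = 78
G = C4 = 196
B = F3 = 243
Blue = 243


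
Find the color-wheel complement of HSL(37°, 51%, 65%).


Complement = opposite side of color wheel = hue + 180°
H' = (37 + 180) mod 360 = 217°
S and L unchanged.
= HSL(217°, 51%, 65%)


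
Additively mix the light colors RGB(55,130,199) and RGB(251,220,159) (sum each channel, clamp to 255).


Additive: each channel = min(255, C₁+C₂)
R: 55+251 = 306 → 255
G: 130+220 = 350 → 255
B: 199+159 = 358 → 255
= RGB(255, 255, 255)


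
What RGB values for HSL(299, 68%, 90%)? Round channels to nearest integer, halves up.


H=299°, S=0.68, L=0.90
C = (1-|2L-1|)×S = (1-|0.80|)×0.68 = 0.136
H' = H/60 = 299/60 ≈ 4.9833; X = C×(1-|H' mod 2 - 1|) ≈ 0.1337
m = L - C/2 = 0.90 - 0.068 = 0.832
Sector ⌊H'⌋ = 4 → (R',G',B') = (≈0.1337, 0.0, 0.136)
RGB = ((R'+m)×255, (G'+m)×255, (B'+m)×255) = (246.262, 212.16, 246.84)
Round half up → RGB(246, 212, 247)


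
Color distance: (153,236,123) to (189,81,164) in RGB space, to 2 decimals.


d = √[(R₁-R₂)² + (G₁-G₂)² + (B₁-B₂)²]
d = √[(153-189)² + (236-81)² + (123-164)²]
d = √[1296 + 24025 + 1681]
d = √27002
d ≈ 164.32


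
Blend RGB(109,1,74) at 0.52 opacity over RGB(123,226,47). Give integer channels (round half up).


C = α×F + (1-α)×B, with 1-α = 0.48
R: 0.52×109 + 0.48×123 = 56.68 + 59.04 = 115.72 → 116
G: 0.52×1 + 0.48×226 = 0.52 + 108.48 = 109.00 → 109
B: 0.52×74 + 0.48×47 = 38.48 + 22.56 = 61.04 → 61
= RGB(116, 109, 61)


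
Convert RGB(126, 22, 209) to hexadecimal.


R = 126 → 7E (hex)
G = 22 → 16 (hex)
B = 209 → D1 (hex)
Hex = #7E16D1


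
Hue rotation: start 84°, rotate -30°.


New hue = (H + rotation) mod 360
New hue = (84 -30) mod 360
= 54 mod 360
= 54°


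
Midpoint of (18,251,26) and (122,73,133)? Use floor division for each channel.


Midpoint: each channel = ⌊(C₁+C₂)/2⌋
R: ⌊(18+122)/2⌋ = 70
G: ⌊(251+73)/2⌋ = 162
B: ⌊(26+133)/2⌋ = 79
= RGB(70, 162, 79)


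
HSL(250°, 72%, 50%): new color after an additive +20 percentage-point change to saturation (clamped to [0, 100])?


Original S = 72%
Adjustment = +20 percentage points
New S = 72 + (20) = 92
Clamp to [0, 100] → 92
= HSL(250°, 92%, 50%)


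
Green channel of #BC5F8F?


Color: #BC5F8F
R = BC = 188
G = 5F = 95
B = 8F = 143
Green = 95


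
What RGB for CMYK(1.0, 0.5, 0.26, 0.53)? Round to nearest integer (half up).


R = 255 × (1-C) × (1-K) = 255 × 0.00 × 0.47 = 0
G = 255 × (1-M) × (1-K) = 255 × 0.50 × 0.47 = 59.925 → 60
B = 255 × (1-Y) × (1-K) = 255 × 0.74 × 0.47 = 88.689 → 89
= RGB(0, 60, 89)


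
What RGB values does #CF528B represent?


CF → 207 (R)
52 → 82 (G)
8B → 139 (B)
= RGB(207, 82, 139)


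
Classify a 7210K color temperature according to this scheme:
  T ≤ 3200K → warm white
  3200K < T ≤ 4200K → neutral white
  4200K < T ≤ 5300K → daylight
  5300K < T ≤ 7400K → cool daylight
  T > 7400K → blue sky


Temperature: 7210K
5300K < 7210K ≤ 7400K → cool daylight
Classification: cool daylight


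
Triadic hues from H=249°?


Triadic: equally spaced at 120° intervals
H1 = 249°
H2 = (249 + 120) mod 360 = 9°
H3 = (249 + 240) mod 360 = 129°
Triadic = 249°, 9°, 129°


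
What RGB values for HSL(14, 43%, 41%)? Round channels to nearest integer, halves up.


H=14°, S=0.43, L=0.41
C = (1-|2L-1|)×S = (1-|-0.18|)×0.43 = 0.3526
H' = H/60 = 14/60 ≈ 0.2333; X = C×(1-|H' mod 2 - 1|) ≈ 0.0823
m = L - C/2 = 0.41 - 0.1763 = 0.2337
Sector ⌊H'⌋ = 0 → (R',G',B') = (0.3526, ≈0.0823, 0.0)
RGB = ((R'+m)×255, (G'+m)×255, (B'+m)×255) = (149.5065, 80.5732, 59.5935)
Round half up → RGB(150, 81, 60)


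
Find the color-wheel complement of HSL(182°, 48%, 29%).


Complement = opposite side of color wheel = hue + 180°
H' = (182 + 180) mod 360 = 2°
S and L unchanged.
= HSL(2°, 48%, 29%)


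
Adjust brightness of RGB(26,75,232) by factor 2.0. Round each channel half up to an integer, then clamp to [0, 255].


Multiply each channel by 2.0, round half up, clamp to [0, 255]
R: 26×2.0 = 52
G: 75×2.0 = 150
B: 232×2.0 = 464 → clamp → 255
= RGB(52, 150, 255)


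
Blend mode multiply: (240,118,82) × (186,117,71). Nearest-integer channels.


Multiply: C = A×B/255, rounded to nearest integer
R: 240×186/255 = 44640/255 ≈ 175.059 → 175
G: 118×117/255 = 13806/255 ≈ 54.141 → 54
B: 82×71/255 = 5822/255 ≈ 22.831 → 23
= RGB(175, 54, 23)


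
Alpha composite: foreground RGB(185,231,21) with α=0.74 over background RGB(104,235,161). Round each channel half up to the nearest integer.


C = α×F + (1-α)×B, with 1-α = 0.26
R: 0.74×185 + 0.26×104 = 136.90 + 27.04 = 163.94 → 164
G: 0.74×231 + 0.26×235 = 170.94 + 61.10 = 232.04 → 232
B: 0.74×21 + 0.26×161 = 15.54 + 41.86 = 57.40 → 57
= RGB(164, 232, 57)


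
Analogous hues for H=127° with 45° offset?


Base hue: 127°
Left analog: (127 - 45) mod 360 = 82°
Right analog: (127 + 45) mod 360 = 172°
Analogous hues = 82° and 172°


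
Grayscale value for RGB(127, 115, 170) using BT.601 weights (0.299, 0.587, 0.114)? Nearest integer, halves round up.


Gray = 0.299×R + 0.587×G + 0.114×B
Gray = 0.299×127 + 0.587×115 + 0.114×170
Gray = 37.973 + 67.505 + 19.380
Gray = 124.858 → round half up → 125
Gray = 125


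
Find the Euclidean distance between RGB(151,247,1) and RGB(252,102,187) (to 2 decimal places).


d = √[(R₁-R₂)² + (G₁-G₂)² + (B₁-B₂)²]
d = √[(151-252)² + (247-102)² + (1-187)²]
d = √[10201 + 21025 + 34596]
d = √65822
d ≈ 256.56


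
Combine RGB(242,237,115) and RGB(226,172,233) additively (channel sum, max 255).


Additive: each channel = min(255, C₁+C₂)
R: 242+226 = 468 → 255
G: 237+172 = 409 → 255
B: 115+233 = 348 → 255
= RGB(255, 255, 255)


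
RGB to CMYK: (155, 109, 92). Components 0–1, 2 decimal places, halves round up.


R'=155/255≈0.6078, G'=109/255≈0.4275, B'=92/255≈0.3608
K = 1 - max(R',G',B') = 1 - 155/255 = 100/255 = 0.39215… → 0.39
(1-R'-K)/(1-K) simplifies to (max-R)/max with max = 155:
C = (155-155)/155 = 0/155 = 0 → 0.00
M = (155-109)/155 = 46/155 = 0.29677… → 0.30
Y = (155-92)/155 = 63/155 = 0.40645… → 0.41
= CMYK(0.00, 0.30, 0.41, 0.39)


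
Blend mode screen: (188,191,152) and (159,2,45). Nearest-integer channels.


Screen: C = 255 - (255-A)×(255-B)/255, rounded to nearest integer
R: 255 - (255-188)×(255-159)/255 = 255 - 6432/255 ≈ 255 - 25.224 = 229.776 → 230
G: 255 - (255-191)×(255-2)/255 = 255 - 16192/255 ≈ 255 - 63.498 = 191.502 → 192
B: 255 - (255-152)×(255-45)/255 = 255 - 21630/255 ≈ 255 - 84.824 = 170.176 → 170
= RGB(230, 192, 170)


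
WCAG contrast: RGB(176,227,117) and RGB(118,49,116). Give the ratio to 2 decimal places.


Linearize each sRGB channel c=v/255: c/12.92 if c ≤ 0.04045 else ((c+0.055)/1.055)^2.4
L = 0.2126×R_lin + 0.7152×G_lin + 0.0722×B_lin
Color 1 (176,227,117):
  R=176: 176/255≈0.6902 > 0.04045 → ((0.6902+0.055)/1.055)^2.4 ≈ 0.43415
  G=227: 227/255≈0.8902 > 0.04045 → ((0.8902+0.055)/1.055)^2.4 ≈ 0.76815
  B=117: 117/255≈0.4588 > 0.04045 → ((0.4588+0.055)/1.055)^2.4 ≈ 0.17789
  L1 = 0.2126×0.43415 + 0.7152×0.76815 + 0.0722×0.17789 ≈ 0.65453
Color 2 (118,49,116):
  R=118: 118/255≈0.4627 > 0.04045 → ((0.4627+0.055)/1.055)^2.4 ≈ 0.18116
  G=49: 49/255≈0.1922 > 0.04045 → ((0.1922+0.055)/1.055)^2.4 ≈ 0.03071
  B=116: 116/255≈0.4549 > 0.04045 → ((0.4549+0.055)/1.055)^2.4 ≈ 0.17465
  L2 = 0.2126×0.18116 + 0.7152×0.03071 + 0.0722×0.17465 ≈ 0.07309
Lighter = 0.65453, Darker = 0.07309
Ratio = (L_lighter + 0.05) / (L_darker + 0.05)
Ratio = (0.65453 + 0.05) / (0.07309 + 0.05) = 0.70453 / 0.12309 ≈ 5.7236
Ratio ≈ 5.72:1


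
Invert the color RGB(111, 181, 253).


Invert: (255-R, 255-G, 255-B)
R: 255-111 = 144
G: 255-181 = 74
B: 255-253 = 2
= RGB(144, 74, 2)


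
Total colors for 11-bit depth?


Colors = 2^bits = 2^11
= 2,048 colors


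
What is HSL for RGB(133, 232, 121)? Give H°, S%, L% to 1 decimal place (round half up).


Normalize: R'=133/255≈0.5216, G'=232/255≈0.9098, B'=121/255≈0.4745
Max=232/255, Min=121/255, Δ=Max-Min=111/255
L = (Max+Min)/2 = (232+121)/510 = 353/510 = 0.69215… → L = 69.2%
L > 0.5 → S = Δ/(2-Max-Min) = 111/(510-232-121) = 111/157 = 0.70700… → S = 70.7%
(the 1/255 factors cancel in S and H, so raw channel differences can be used)
Max is G' → H = 60 × ((B-R)/Δ + 2) = 60 × ((121-133)/111 + 2)
  -12/111 + 2 = -0.1081… + 2 = 1.8918…
  H = 60 × 1.8918… = 113.513…° → H = 113.5°
= HSL(113.5°, 70.7%, 69.2%)


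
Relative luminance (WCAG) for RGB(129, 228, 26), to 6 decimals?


Linearize each channel (sRGB transfer function): c = v/255; c_lin = c/12.92 if c ≤ 0.04045, else ((c+0.055)/1.055)^2.4
  R: 129/255 ≈ 0.505882 > 0.04045 → ((0.505882+0.055)/1.055)^2.4 ≈ 0.219526
  G: 228/255 ≈ 0.894118 > 0.04045 → ((0.894118+0.055)/1.055)^2.4 ≈ 0.775822
  B: 26/255 ≈ 0.101961 > 0.04045 → ((0.101961+0.055)/1.055)^2.4 ≈ 0.010330
R_lin = 0.219526, G_lin = 0.775822, B_lin = 0.010330
L = 0.2126×R + 0.7152×G + 0.0722×B
L = 0.2126×0.219526 + 0.7152×0.775822 + 0.0722×0.010330
L ≈ 0.602285


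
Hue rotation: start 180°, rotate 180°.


New hue = (H + rotation) mod 360
New hue = (180 + 180) mod 360
= 360 mod 360
= 0°


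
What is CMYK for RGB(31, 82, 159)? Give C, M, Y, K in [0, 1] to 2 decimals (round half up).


R'=31/255≈0.1216, G'=82/255≈0.3216, B'=159/255≈0.6235
K = 1 - max(R',G',B') = 1 - 159/255 = 96/255 = 0.37647… → 0.38
(1-R'-K)/(1-K) simplifies to (max-R)/max with max = 159:
C = (159-31)/159 = 128/159 = 0.80503… → 0.81
M = (159-82)/159 = 77/159 = 0.48427… → 0.48
Y = (159-159)/159 = 0/159 = 0 → 0.00
= CMYK(0.81, 0.48, 0.00, 0.38)


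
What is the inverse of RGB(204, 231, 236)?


Invert: (255-R, 255-G, 255-B)
R: 255-204 = 51
G: 255-231 = 24
B: 255-236 = 19
= RGB(51, 24, 19)


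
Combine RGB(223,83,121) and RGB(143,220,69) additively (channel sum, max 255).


Additive: each channel = min(255, C₁+C₂)
R: 223+143 = 366 → 255
G: 83+220 = 303 → 255
B: 121+69 = 190 → 190
= RGB(255, 255, 190)


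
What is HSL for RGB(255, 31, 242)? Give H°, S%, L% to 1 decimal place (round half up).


Normalize: R'=255/255≈1.0000, G'=31/255≈0.1216, B'=242/255≈0.9490
Max=255/255, Min=31/255, Δ=Max-Min=224/255
L = (Max+Min)/2 = (255+31)/510 = 286/510 = 0.56078… → L = 56.1%
L > 0.5 → S = Δ/(2-Max-Min) = 224/(510-255-31) = 224/224 = 1 → S = 100.0%
(the 1/255 factors cancel in S and H, so raw channel differences can be used)
Max is R' → H = 60 × (((G-B)/Δ) mod 6) = 60 × (((31-242)/224) mod 6)
  (-211)/224 = -0.9419…; negative, so add 6 → 5.0580…
  H = 60 × 5.0580… = 303.482…° → H = 303.5°
= HSL(303.5°, 100.0%, 56.1%)


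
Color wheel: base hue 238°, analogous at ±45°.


Base hue: 238°
Left analog: (238 - 45) mod 360 = 193°
Right analog: (238 + 45) mod 360 = 283°
Analogous hues = 193° and 283°


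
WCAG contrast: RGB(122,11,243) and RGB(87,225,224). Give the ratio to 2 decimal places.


Linearize each sRGB channel c=v/255: c/12.92 if c ≤ 0.04045 else ((c+0.055)/1.055)^2.4
L = 0.2126×R_lin + 0.7152×G_lin + 0.0722×B_lin
Color 1 (122,11,243):
  R=122: 122/255≈0.4784 > 0.04045 → ((0.4784+0.055)/1.055)^2.4 ≈ 0.19462
  G=11: 11/255≈0.0431 > 0.04045 → ((0.0431+0.055)/1.055)^2.4 ≈ 0.00335
  B=243: 243/255≈0.9529 > 0.04045 → ((0.9529+0.055)/1.055)^2.4 ≈ 0.89627
  L1 = 0.2126×0.19462 + 0.7152×0.00335 + 0.0722×0.89627 ≈ 0.10848
Color 2 (87,225,224):
  R=87: 87/255≈0.3412 > 0.04045 → ((0.3412+0.055)/1.055)^2.4 ≈ 0.09531
  G=225: 225/255≈0.8824 > 0.04045 → ((0.8824+0.055)/1.055)^2.4 ≈ 0.75294
  B=224: 224/255≈0.8784 > 0.04045 → ((0.8784+0.055)/1.055)^2.4 ≈ 0.74540
  L2 = 0.2126×0.09531 + 0.7152×0.75294 + 0.0722×0.74540 ≈ 0.61258
Lighter = 0.61258, Darker = 0.10848
Ratio = (L_lighter + 0.05) / (L_darker + 0.05)
Ratio = (0.61258 + 0.05) / (0.10848 + 0.05) = 0.66258 / 0.15848 ≈ 4.1809
Ratio ≈ 4.18:1


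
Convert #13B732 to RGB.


13 → 19 (R)
B7 → 183 (G)
32 → 50 (B)
= RGB(19, 183, 50)


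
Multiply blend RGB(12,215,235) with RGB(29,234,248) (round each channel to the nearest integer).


Multiply: C = A×B/255, rounded to nearest integer
R: 12×29/255 = 348/255 ≈ 1.365 → 1
G: 215×234/255 = 50310/255 ≈ 197.294 → 197
B: 235×248/255 = 58280/255 ≈ 228.549 → 229
= RGB(1, 197, 229)


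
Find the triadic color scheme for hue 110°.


Triadic: equally spaced at 120° intervals
H1 = 110°
H2 = (110 + 120) mod 360 = 230°
H3 = (110 + 240) mod 360 = 350°
Triadic = 110°, 230°, 350°


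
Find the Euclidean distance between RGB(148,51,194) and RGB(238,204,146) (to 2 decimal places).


d = √[(R₁-R₂)² + (G₁-G₂)² + (B₁-B₂)²]
d = √[(148-238)² + (51-204)² + (194-146)²]
d = √[8100 + 23409 + 2304]
d = √33813
d ≈ 183.88


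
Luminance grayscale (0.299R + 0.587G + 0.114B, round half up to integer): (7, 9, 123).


Gray = 0.299×R + 0.587×G + 0.114×B
Gray = 0.299×7 + 0.587×9 + 0.114×123
Gray = 2.093 + 5.283 + 14.022
Gray = 21.398 → round half up → 21
Gray = 21


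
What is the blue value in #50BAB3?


Color: #50BAB3
R = 50 = 80
G = BA = 186
B = B3 = 179
Blue = 179


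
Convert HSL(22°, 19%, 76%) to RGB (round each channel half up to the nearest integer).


H=22°, S=0.19, L=0.76
C = (1-|2L-1|)×S = (1-|0.52|)×0.19 = 0.0912
H' = H/60 = 22/60 ≈ 0.3667; X = C×(1-|H' mod 2 - 1|) = 0.03344
m = L - C/2 = 0.76 - 0.0456 = 0.7144
Sector ⌊H'⌋ = 0 → (R',G',B') = (0.0912, 0.03344, 0.0)
RGB = ((R'+m)×255, (G'+m)×255, (B'+m)×255) = (205.428, 190.6992, 182.172)
Round half up → RGB(205, 191, 182)


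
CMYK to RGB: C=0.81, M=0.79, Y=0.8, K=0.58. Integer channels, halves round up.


R = 255 × (1-C) × (1-K) = 255 × 0.19 × 0.42 = 20.349 → 20
G = 255 × (1-M) × (1-K) = 255 × 0.21 × 0.42 = 22.491 → 22
B = 255 × (1-Y) × (1-K) = 255 × 0.20 × 0.42 = 21.42 → 21
= RGB(20, 22, 21)


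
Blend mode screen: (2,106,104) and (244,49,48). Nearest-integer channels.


Screen: C = 255 - (255-A)×(255-B)/255, rounded to nearest integer
R: 255 - (255-2)×(255-244)/255 = 255 - 2783/255 ≈ 255 - 10.914 = 244.086 → 244
G: 255 - (255-106)×(255-49)/255 = 255 - 30694/255 ≈ 255 - 120.369 = 134.631 → 135
B: 255 - (255-104)×(255-48)/255 = 255 - 31257/255 ≈ 255 - 122.576 = 132.424 → 132
= RGB(244, 135, 132)


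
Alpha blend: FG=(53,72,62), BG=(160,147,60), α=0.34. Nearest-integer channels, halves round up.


C = α×F + (1-α)×B, with 1-α = 0.66
R: 0.34×53 + 0.66×160 = 18.02 + 105.60 = 123.62 → 124
G: 0.34×72 + 0.66×147 = 24.48 + 97.02 = 121.50 → 122
B: 0.34×62 + 0.66×60 = 21.08 + 39.60 = 60.68 → 61
= RGB(124, 122, 61)


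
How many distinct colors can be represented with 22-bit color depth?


Colors = 2^bits = 2^22
= 4,194,304 colors


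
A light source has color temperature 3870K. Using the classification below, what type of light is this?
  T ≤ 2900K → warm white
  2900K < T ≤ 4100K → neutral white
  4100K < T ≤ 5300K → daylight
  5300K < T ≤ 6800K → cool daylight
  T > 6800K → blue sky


Temperature: 3870K
2900K < 3870K ≤ 4100K → neutral white
Classification: neutral white


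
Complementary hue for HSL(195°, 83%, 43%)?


Complement = opposite side of color wheel = hue + 180°
H' = (195 + 180) mod 360 = 15°
S and L unchanged.
= HSL(15°, 83%, 43%)


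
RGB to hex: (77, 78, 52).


R = 77 → 4D (hex)
G = 78 → 4E (hex)
B = 52 → 34 (hex)
Hex = #4D4E34


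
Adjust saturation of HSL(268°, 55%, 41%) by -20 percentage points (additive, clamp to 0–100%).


Original S = 55%
Adjustment = -20 percentage points
New S = 55 + (-20) = 35
Clamp to [0, 100] → 35
= HSL(268°, 35%, 41%)


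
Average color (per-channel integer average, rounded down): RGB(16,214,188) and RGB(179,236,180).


Midpoint: each channel = ⌊(C₁+C₂)/2⌋
R: ⌊(16+179)/2⌋ = 97
G: ⌊(214+236)/2⌋ = 225
B: ⌊(188+180)/2⌋ = 184
= RGB(97, 225, 184)


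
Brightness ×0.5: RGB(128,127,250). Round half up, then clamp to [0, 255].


Multiply each channel by 0.5, round half up, clamp to [0, 255]
R: 128×0.5 = 64
G: 127×0.5 = 63.5 → round → 64
B: 250×0.5 = 125
= RGB(64, 64, 125)


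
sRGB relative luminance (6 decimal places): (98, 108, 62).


Linearize each channel (sRGB transfer function): c = v/255; c_lin = c/12.92 if c ≤ 0.04045, else ((c+0.055)/1.055)^2.4
  R: 98/255 ≈ 0.384314 > 0.04045 → ((0.384314+0.055)/1.055)^2.4 ≈ 0.122139
  G: 108/255 ≈ 0.423529 > 0.04045 → ((0.423529+0.055)/1.055)^2.4 ≈ 0.149960
  B: 62/255 ≈ 0.243137 > 0.04045 → ((0.243137+0.055)/1.055)^2.4 ≈ 0.048172
R_lin = 0.122139, G_lin = 0.149960, B_lin = 0.048172
L = 0.2126×R + 0.7152×G + 0.0722×B
L = 0.2126×0.122139 + 0.7152×0.149960 + 0.0722×0.048172
L ≈ 0.136696


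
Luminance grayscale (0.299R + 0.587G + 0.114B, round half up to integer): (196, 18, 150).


Gray = 0.299×R + 0.587×G + 0.114×B
Gray = 0.299×196 + 0.587×18 + 0.114×150
Gray = 58.604 + 10.566 + 17.100
Gray = 86.270 → round half up → 86
Gray = 86


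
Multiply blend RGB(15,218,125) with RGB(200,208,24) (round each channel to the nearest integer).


Multiply: C = A×B/255, rounded to nearest integer
R: 15×200/255 = 3000/255 ≈ 11.765 → 12
G: 218×208/255 = 45344/255 ≈ 177.820 → 178
B: 125×24/255 = 3000/255 ≈ 11.765 → 12
= RGB(12, 178, 12)


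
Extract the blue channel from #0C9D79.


Color: #0C9D79
R = 0C = 12
G = 9D = 157
B = 79 = 121
Blue = 121


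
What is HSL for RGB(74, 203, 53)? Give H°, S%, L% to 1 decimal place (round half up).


Normalize: R'=74/255≈0.2902, G'=203/255≈0.7961, B'=53/255≈0.2078
Max=203/255, Min=53/255, Δ=Max-Min=150/255
L = (Max+Min)/2 = (203+53)/510 = 256/510 = 0.50196… → L = 50.2%
L > 0.5 → S = Δ/(2-Max-Min) = 150/(510-203-53) = 150/254 = 0.59055… → S = 59.1%
(the 1/255 factors cancel in S and H, so raw channel differences can be used)
Max is G' → H = 60 × ((B-R)/Δ + 2) = 60 × ((53-74)/150 + 2)
  -21/150 + 2 = -0.14 + 2 = 1.86
  H = 60 × 1.86 = 111.6° → H = 111.6°
= HSL(111.6°, 59.1%, 50.2%)


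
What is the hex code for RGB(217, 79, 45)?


R = 217 → D9 (hex)
G = 79 → 4F (hex)
B = 45 → 2D (hex)
Hex = #D94F2D


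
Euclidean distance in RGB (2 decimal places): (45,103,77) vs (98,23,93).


d = √[(R₁-R₂)² + (G₁-G₂)² + (B₁-B₂)²]
d = √[(45-98)² + (103-23)² + (77-93)²]
d = √[2809 + 6400 + 256]
d = √9465
d ≈ 97.29


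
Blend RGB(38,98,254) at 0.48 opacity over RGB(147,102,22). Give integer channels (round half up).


C = α×F + (1-α)×B, with 1-α = 0.52
R: 0.48×38 + 0.52×147 = 18.24 + 76.44 = 94.68 → 95
G: 0.48×98 + 0.52×102 = 47.04 + 53.04 = 100.08 → 100
B: 0.48×254 + 0.52×22 = 121.92 + 11.44 = 133.36 → 133
= RGB(95, 100, 133)


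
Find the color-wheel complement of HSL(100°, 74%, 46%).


Complement = opposite side of color wheel = hue + 180°
H' = (100 + 180) mod 360 = 280°
S and L unchanged.
= HSL(280°, 74%, 46%)


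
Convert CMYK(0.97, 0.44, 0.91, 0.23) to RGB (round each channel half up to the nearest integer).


R = 255 × (1-C) × (1-K) = 255 × 0.03 × 0.77 = 5.8905 → 6
G = 255 × (1-M) × (1-K) = 255 × 0.56 × 0.77 = 109.956 → 110
B = 255 × (1-Y) × (1-K) = 255 × 0.09 × 0.77 = 17.6715 → 18
= RGB(6, 110, 18)


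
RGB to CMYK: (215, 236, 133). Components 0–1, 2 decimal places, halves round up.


R'=215/255≈0.8431, G'=236/255≈0.9255, B'=133/255≈0.5216
K = 1 - max(R',G',B') = 1 - 236/255 = 19/255 = 0.07450… → 0.07
(1-R'-K)/(1-K) simplifies to (max-R)/max with max = 236:
C = (236-215)/236 = 21/236 = 0.08898… → 0.09
M = (236-236)/236 = 0/236 = 0 → 0.00
Y = (236-133)/236 = 103/236 = 0.43644… → 0.44
= CMYK(0.09, 0.00, 0.44, 0.07)


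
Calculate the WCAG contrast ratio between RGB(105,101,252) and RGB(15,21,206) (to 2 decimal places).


Linearize each sRGB channel c=v/255: c/12.92 if c ≤ 0.04045 else ((c+0.055)/1.055)^2.4
L = 0.2126×R_lin + 0.7152×G_lin + 0.0722×B_lin
Color 1 (105,101,252):
  R=105: 105/255≈0.4118 > 0.04045 → ((0.4118+0.055)/1.055)^2.4 ≈ 0.14126
  G=101: 101/255≈0.3961 > 0.04045 → ((0.3961+0.055)/1.055)^2.4 ≈ 0.13014
  B=252: 252/255≈0.9882 > 0.04045 → ((0.9882+0.055)/1.055)^2.4 ≈ 0.97345
  L1 = 0.2126×0.14126 + 0.7152×0.13014 + 0.0722×0.97345 ≈ 0.19339
Color 2 (15,21,206):
  R=15: 15/255≈0.0588 > 0.04045 → ((0.0588+0.055)/1.055)^2.4 ≈ 0.00478
  G=21: 21/255≈0.0824 > 0.04045 → ((0.0824+0.055)/1.055)^2.4 ≈ 0.00750
  B=206: 206/255≈0.8078 > 0.04045 → ((0.8078+0.055)/1.055)^2.4 ≈ 0.61721
  L2 = 0.2126×0.00478 + 0.7152×0.00750 + 0.0722×0.61721 ≈ 0.05094
Lighter = 0.19339, Darker = 0.05094
Ratio = (L_lighter + 0.05) / (L_darker + 0.05)
Ratio = (0.19339 + 0.05) / (0.05094 + 0.05) = 0.24339 / 0.10094 ≈ 2.4112
Ratio ≈ 2.41:1


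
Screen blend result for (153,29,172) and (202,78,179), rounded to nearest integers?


Screen: C = 255 - (255-A)×(255-B)/255, rounded to nearest integer
R: 255 - (255-153)×(255-202)/255 = 255 - 5406/255 ≈ 255 - 21.200 = 233.800 → 234
G: 255 - (255-29)×(255-78)/255 = 255 - 40002/255 ≈ 255 - 156.871 = 98.129 → 98
B: 255 - (255-172)×(255-179)/255 = 255 - 6308/255 ≈ 255 - 24.737 = 230.263 → 230
= RGB(234, 98, 230)


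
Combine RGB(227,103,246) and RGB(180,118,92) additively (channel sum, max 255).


Additive: each channel = min(255, C₁+C₂)
R: 227+180 = 407 → 255
G: 103+118 = 221 → 221
B: 246+92 = 338 → 255
= RGB(255, 221, 255)


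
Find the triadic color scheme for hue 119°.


Triadic: equally spaced at 120° intervals
H1 = 119°
H2 = (119 + 120) mod 360 = 239°
H3 = (119 + 240) mod 360 = 359°
Triadic = 119°, 239°, 359°


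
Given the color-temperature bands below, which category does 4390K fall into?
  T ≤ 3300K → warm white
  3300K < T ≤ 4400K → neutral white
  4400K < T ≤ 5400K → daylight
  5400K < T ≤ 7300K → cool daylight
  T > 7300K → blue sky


Temperature: 4390K
3300K < 4390K ≤ 4400K → neutral white
Classification: neutral white


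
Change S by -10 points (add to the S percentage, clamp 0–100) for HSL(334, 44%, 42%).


Original S = 44%
Adjustment = -10 percentage points
New S = 44 + (-10) = 34
Clamp to [0, 100] → 34
= HSL(334°, 34%, 42%)


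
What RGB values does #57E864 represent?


57 → 87 (R)
E8 → 232 (G)
64 → 100 (B)
= RGB(87, 232, 100)


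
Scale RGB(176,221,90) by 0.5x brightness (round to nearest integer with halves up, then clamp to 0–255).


Multiply each channel by 0.5, round half up, clamp to [0, 255]
R: 176×0.5 = 88
G: 221×0.5 = 110.5 → round → 111
B: 90×0.5 = 45
= RGB(88, 111, 45)


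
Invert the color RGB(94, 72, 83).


Invert: (255-R, 255-G, 255-B)
R: 255-94 = 161
G: 255-72 = 183
B: 255-83 = 172
= RGB(161, 183, 172)


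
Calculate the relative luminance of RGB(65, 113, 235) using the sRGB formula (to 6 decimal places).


Linearize each channel (sRGB transfer function): c = v/255; c_lin = c/12.92 if c ≤ 0.04045, else ((c+0.055)/1.055)^2.4
  R: 65/255 ≈ 0.254902 > 0.04045 → ((0.254902+0.055)/1.055)^2.4 ≈ 0.052861
  G: 113/255 ≈ 0.443137 > 0.04045 → ((0.443137+0.055)/1.055)^2.4 ≈ 0.165132
  B: 235/255 ≈ 0.921569 > 0.04045 → ((0.921569+0.055)/1.055)^2.4 ≈ 0.830770
R_lin = 0.052861, G_lin = 0.165132, B_lin = 0.830770
L = 0.2126×R + 0.7152×G + 0.0722×B
L = 0.2126×0.052861 + 0.7152×0.165132 + 0.0722×0.830770
L ≈ 0.189322


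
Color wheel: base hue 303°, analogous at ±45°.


Base hue: 303°
Left analog: (303 - 45) mod 360 = 258°
Right analog: (303 + 45) mod 360 = 348°
Analogous hues = 258° and 348°


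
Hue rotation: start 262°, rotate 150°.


New hue = (H + rotation) mod 360
New hue = (262 + 150) mod 360
= 412 mod 360
= 52°


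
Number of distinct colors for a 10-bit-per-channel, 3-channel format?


Total bits = 10 bits/channel × 3 channels = 30 bits
Distinct colors = 2^30
= 1,073,741,824 colors


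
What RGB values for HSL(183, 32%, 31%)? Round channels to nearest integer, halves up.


H=183°, S=0.32, L=0.31
C = (1-|2L-1|)×S = (1-|-0.38|)×0.32 = 0.1984
H' = H/60 = 183/60 ≈ 3.0500; X = C×(1-|H' mod 2 - 1|) = 0.18848
m = L - C/2 = 0.31 - 0.0992 = 0.2108
Sector ⌊H'⌋ = 3 → (R',G',B') = (0.0, 0.18848, 0.1984)
RGB = ((R'+m)×255, (G'+m)×255, (B'+m)×255) = (53.754, 101.8164, 104.346)
Round half up → RGB(54, 102, 104)


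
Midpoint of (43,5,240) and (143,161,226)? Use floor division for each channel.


Midpoint: each channel = ⌊(C₁+C₂)/2⌋
R: ⌊(43+143)/2⌋ = 93
G: ⌊(5+161)/2⌋ = 83
B: ⌊(240+226)/2⌋ = 233
= RGB(93, 83, 233)


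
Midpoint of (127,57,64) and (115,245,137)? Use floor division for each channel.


Midpoint: each channel = ⌊(C₁+C₂)/2⌋
R: ⌊(127+115)/2⌋ = 121
G: ⌊(57+245)/2⌋ = 151
B: ⌊(64+137)/2⌋ = 100
= RGB(121, 151, 100)


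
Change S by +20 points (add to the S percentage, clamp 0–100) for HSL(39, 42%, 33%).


Original S = 42%
Adjustment = +20 percentage points
New S = 42 + (20) = 62
Clamp to [0, 100] → 62
= HSL(39°, 62%, 33%)


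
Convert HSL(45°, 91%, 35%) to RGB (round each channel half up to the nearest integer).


H=45°, S=0.91, L=0.35
C = (1-|2L-1|)×S = (1-|-0.30|)×0.91 = 0.637
H' = H/60 = 45/60 ≈ 0.7500; X = C×(1-|H' mod 2 - 1|) = 0.47775
m = L - C/2 = 0.35 - 0.3185 = 0.0315
Sector ⌊H'⌋ = 0 → (R',G',B') = (0.637, 0.47775, 0.0)
RGB = ((R'+m)×255, (G'+m)×255, (B'+m)×255) = (170.4675, 129.85875, 8.0325)
Round half up → RGB(170, 130, 8)


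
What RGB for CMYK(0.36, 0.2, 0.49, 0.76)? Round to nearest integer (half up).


R = 255 × (1-C) × (1-K) = 255 × 0.64 × 0.24 = 39.168 → 39
G = 255 × (1-M) × (1-K) = 255 × 0.80 × 0.24 = 48.96 → 49
B = 255 × (1-Y) × (1-K) = 255 × 0.51 × 0.24 = 31.212 → 31
= RGB(39, 49, 31)


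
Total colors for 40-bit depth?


Colors = 2^bits = 2^40
= 1,099,511,627,776 colors


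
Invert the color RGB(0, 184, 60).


Invert: (255-R, 255-G, 255-B)
R: 255-0 = 255
G: 255-184 = 71
B: 255-60 = 195
= RGB(255, 71, 195)


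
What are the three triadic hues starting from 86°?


Triadic: equally spaced at 120° intervals
H1 = 86°
H2 = (86 + 120) mod 360 = 206°
H3 = (86 + 240) mod 360 = 326°
Triadic = 86°, 206°, 326°


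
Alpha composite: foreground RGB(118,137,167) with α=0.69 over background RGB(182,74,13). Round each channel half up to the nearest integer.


C = α×F + (1-α)×B, with 1-α = 0.31
R: 0.69×118 + 0.31×182 = 81.42 + 56.42 = 137.84 → 138
G: 0.69×137 + 0.31×74 = 94.53 + 22.94 = 117.47 → 117
B: 0.69×167 + 0.31×13 = 115.23 + 4.03 = 119.26 → 119
= RGB(138, 117, 119)


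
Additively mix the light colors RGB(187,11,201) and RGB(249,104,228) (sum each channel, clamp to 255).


Additive: each channel = min(255, C₁+C₂)
R: 187+249 = 436 → 255
G: 11+104 = 115 → 115
B: 201+228 = 429 → 255
= RGB(255, 115, 255)


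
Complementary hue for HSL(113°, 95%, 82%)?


Complement = opposite side of color wheel = hue + 180°
H' = (113 + 180) mod 360 = 293°
S and L unchanged.
= HSL(293°, 95%, 82%)


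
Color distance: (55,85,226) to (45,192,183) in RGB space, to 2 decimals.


d = √[(R₁-R₂)² + (G₁-G₂)² + (B₁-B₂)²]
d = √[(55-45)² + (85-192)² + (226-183)²]
d = √[100 + 11449 + 1849]
d = √13398
d ≈ 115.75


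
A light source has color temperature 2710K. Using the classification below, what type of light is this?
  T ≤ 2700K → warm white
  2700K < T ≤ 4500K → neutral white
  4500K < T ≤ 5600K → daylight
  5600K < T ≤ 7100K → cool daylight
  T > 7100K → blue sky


Temperature: 2710K
2700K < 2710K ≤ 4500K → neutral white
Classification: neutral white


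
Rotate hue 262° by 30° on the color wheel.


New hue = (H + rotation) mod 360
New hue = (262 + 30) mod 360
= 292 mod 360
= 292°


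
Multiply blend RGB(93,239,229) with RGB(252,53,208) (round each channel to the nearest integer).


Multiply: C = A×B/255, rounded to nearest integer
R: 93×252/255 = 23436/255 ≈ 91.906 → 92
G: 239×53/255 = 12667/255 ≈ 49.675 → 50
B: 229×208/255 = 47632/255 ≈ 186.792 → 187
= RGB(92, 50, 187)


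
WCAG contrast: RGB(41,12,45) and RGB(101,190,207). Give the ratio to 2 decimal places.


Linearize each sRGB channel c=v/255: c/12.92 if c ≤ 0.04045 else ((c+0.055)/1.055)^2.4
L = 0.2126×R_lin + 0.7152×G_lin + 0.0722×B_lin
Color 1 (41,12,45):
  R=41: 41/255≈0.1608 > 0.04045 → ((0.1608+0.055)/1.055)^2.4 ≈ 0.02217
  G=12: 12/255≈0.0471 > 0.04045 → ((0.0471+0.055)/1.055)^2.4 ≈ 0.00368
  B=45: 45/255≈0.1765 > 0.04045 → ((0.1765+0.055)/1.055)^2.4 ≈ 0.02624
  L1 = 0.2126×0.02217 + 0.7152×0.00368 + 0.0722×0.02624 ≈ 0.00924
Color 2 (101,190,207):
  R=101: 101/255≈0.3961 > 0.04045 → ((0.3961+0.055)/1.055)^2.4 ≈ 0.13014
  G=190: 190/255≈0.7451 > 0.04045 → ((0.7451+0.055)/1.055)^2.4 ≈ 0.51492
  B=207: 207/255≈0.8118 > 0.04045 → ((0.8118+0.055)/1.055)^2.4 ≈ 0.62396
  L2 = 0.2126×0.13014 + 0.7152×0.51492 + 0.0722×0.62396 ≈ 0.44099
Lighter = 0.44099, Darker = 0.00924
Ratio = (L_lighter + 0.05) / (L_darker + 0.05)
Ratio = (0.44099 + 0.05) / (0.00924 + 0.05) = 0.49099 / 0.05924 ≈ 8.2883
Ratio ≈ 8.29:1


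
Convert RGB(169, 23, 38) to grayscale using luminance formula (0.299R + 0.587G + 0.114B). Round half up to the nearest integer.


Gray = 0.299×R + 0.587×G + 0.114×B
Gray = 0.299×169 + 0.587×23 + 0.114×38
Gray = 50.531 + 13.501 + 4.332
Gray = 68.364 → round half up → 68
Gray = 68


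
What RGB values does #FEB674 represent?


FE → 254 (R)
B6 → 182 (G)
74 → 116 (B)
= RGB(254, 182, 116)


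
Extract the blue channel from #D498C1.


Color: #D498C1
R = D4 = 212
G = 98 = 152
B = C1 = 193
Blue = 193


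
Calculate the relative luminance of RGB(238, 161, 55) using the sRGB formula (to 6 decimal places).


Linearize each channel (sRGB transfer function): c = v/255; c_lin = c/12.92 if c ≤ 0.04045, else ((c+0.055)/1.055)^2.4
  R: 238/255 ≈ 0.933333 > 0.04045 → ((0.933333+0.055)/1.055)^2.4 ≈ 0.854993
  G: 161/255 ≈ 0.631373 > 0.04045 → ((0.631373+0.055)/1.055)^2.4 ≈ 0.356400
  B: 55/255 ≈ 0.215686 > 0.04045 → ((0.215686+0.055)/1.055)^2.4 ≈ 0.038204
R_lin = 0.854993, G_lin = 0.356400, B_lin = 0.038204
L = 0.2126×R + 0.7152×G + 0.0722×B
L = 0.2126×0.854993 + 0.7152×0.356400 + 0.0722×0.038204
L ≈ 0.439427


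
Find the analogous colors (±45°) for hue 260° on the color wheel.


Base hue: 260°
Left analog: (260 - 45) mod 360 = 215°
Right analog: (260 + 45) mod 360 = 305°
Analogous hues = 215° and 305°


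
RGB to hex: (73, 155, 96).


R = 73 → 49 (hex)
G = 155 → 9B (hex)
B = 96 → 60 (hex)
Hex = #499B60


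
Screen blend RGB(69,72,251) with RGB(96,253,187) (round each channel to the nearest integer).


Screen: C = 255 - (255-A)×(255-B)/255, rounded to nearest integer
R: 255 - (255-69)×(255-96)/255 = 255 - 29574/255 ≈ 255 - 115.976 = 139.024 → 139
G: 255 - (255-72)×(255-253)/255 = 255 - 366/255 ≈ 255 - 1.435 = 253.565 → 254
B: 255 - (255-251)×(255-187)/255 = 255 - 272/255 ≈ 255 - 1.067 = 253.933 → 254
= RGB(139, 254, 254)


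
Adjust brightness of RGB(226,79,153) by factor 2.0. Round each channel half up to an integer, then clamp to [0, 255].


Multiply each channel by 2.0, round half up, clamp to [0, 255]
R: 226×2.0 = 452 → clamp → 255
G: 79×2.0 = 158
B: 153×2.0 = 306 → clamp → 255
= RGB(255, 158, 255)


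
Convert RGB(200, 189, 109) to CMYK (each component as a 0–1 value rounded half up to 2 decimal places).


R'=200/255≈0.7843, G'=189/255≈0.7412, B'=109/255≈0.4275
K = 1 - max(R',G',B') = 1 - 200/255 = 55/255 = 0.21568… → 0.22
(1-R'-K)/(1-K) simplifies to (max-R)/max with max = 200:
C = (200-200)/200 = 0/200 = 0 → 0.00
M = (200-189)/200 = 11/200 = 0.055 → 0.06
Y = (200-109)/200 = 91/200 = 0.455 → 0.46
= CMYK(0.00, 0.06, 0.46, 0.22)


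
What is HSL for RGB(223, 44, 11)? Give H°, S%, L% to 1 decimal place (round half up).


Normalize: R'=223/255≈0.8745, G'=44/255≈0.1725, B'=11/255≈0.0431
Max=223/255, Min=11/255, Δ=Max-Min=212/255
L = (Max+Min)/2 = (223+11)/510 = 234/510 = 0.45882… → L = 45.9%
L ≤ 0.5 → S = Δ/(Max+Min) = 212/(223+11) = 212/234 = 0.90598… → S = 90.6%
(the 1/255 factors cancel in S and H, so raw channel differences can be used)
Max is R' → H = 60 × (((G-B)/Δ) mod 6) = 60 × (((44-11)/212) mod 6)
  33/212 = 0.1556…
  H = 60 × 0.1556… = 9.339…° → H = 9.3°
= HSL(9.3°, 90.6%, 45.9%)


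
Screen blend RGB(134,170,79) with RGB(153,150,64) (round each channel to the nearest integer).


Screen: C = 255 - (255-A)×(255-B)/255, rounded to nearest integer
R: 255 - (255-134)×(255-153)/255 = 255 - 12342/255 ≈ 255 - 48.400 = 206.600 → 207
G: 255 - (255-170)×(255-150)/255 = 255 - 8925/255 ≈ 255 - 35.000 = 220.000 → 220
B: 255 - (255-79)×(255-64)/255 = 255 - 33616/255 ≈ 255 - 131.827 = 123.173 → 123
= RGB(207, 220, 123)


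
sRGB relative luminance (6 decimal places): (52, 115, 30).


Linearize each channel (sRGB transfer function): c = v/255; c_lin = c/12.92 if c ≤ 0.04045, else ((c+0.055)/1.055)^2.4
  R: 52/255 ≈ 0.203922 > 0.04045 → ((0.203922+0.055)/1.055)^2.4 ≈ 0.034340
  G: 115/255 ≈ 0.450980 > 0.04045 → ((0.450980+0.055)/1.055)^2.4 ≈ 0.171441
  B: 30/255 ≈ 0.117647 > 0.04045 → ((0.117647+0.055)/1.055)^2.4 ≈ 0.012983
R_lin = 0.034340, G_lin = 0.171441, B_lin = 0.012983
L = 0.2126×R + 0.7152×G + 0.0722×B
L = 0.2126×0.034340 + 0.7152×0.171441 + 0.0722×0.012983
L ≈ 0.130853


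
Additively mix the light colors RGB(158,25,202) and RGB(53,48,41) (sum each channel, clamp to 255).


Additive: each channel = min(255, C₁+C₂)
R: 158+53 = 211 → 211
G: 25+48 = 73 → 73
B: 202+41 = 243 → 243
= RGB(211, 73, 243)


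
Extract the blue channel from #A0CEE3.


Color: #A0CEE3
R = A0 = 160
G = CE = 206
B = E3 = 227
Blue = 227


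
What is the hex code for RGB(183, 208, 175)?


R = 183 → B7 (hex)
G = 208 → D0 (hex)
B = 175 → AF (hex)
Hex = #B7D0AF


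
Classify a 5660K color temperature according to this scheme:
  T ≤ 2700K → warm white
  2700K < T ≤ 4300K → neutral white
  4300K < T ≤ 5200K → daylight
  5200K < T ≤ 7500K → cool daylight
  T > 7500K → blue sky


Temperature: 5660K
5200K < 5660K ≤ 7500K → cool daylight
Classification: cool daylight


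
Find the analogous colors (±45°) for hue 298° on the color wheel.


Base hue: 298°
Left analog: (298 - 45) mod 360 = 253°
Right analog: (298 + 45) mod 360 = 343°
Analogous hues = 253° and 343°


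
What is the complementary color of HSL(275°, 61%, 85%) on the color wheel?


Complement = opposite side of color wheel = hue + 180°
H' = (275 + 180) mod 360 = 95°
S and L unchanged.
= HSL(95°, 61%, 85%)


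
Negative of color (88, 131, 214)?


Invert: (255-R, 255-G, 255-B)
R: 255-88 = 167
G: 255-131 = 124
B: 255-214 = 41
= RGB(167, 124, 41)


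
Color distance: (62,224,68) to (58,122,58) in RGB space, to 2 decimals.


d = √[(R₁-R₂)² + (G₁-G₂)² + (B₁-B₂)²]
d = √[(62-58)² + (224-122)² + (68-58)²]
d = √[16 + 10404 + 100]
d = √10520
d ≈ 102.57


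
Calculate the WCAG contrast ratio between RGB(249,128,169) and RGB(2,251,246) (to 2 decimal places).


Linearize each sRGB channel c=v/255: c/12.92 if c ≤ 0.04045 else ((c+0.055)/1.055)^2.4
L = 0.2126×R_lin + 0.7152×G_lin + 0.0722×B_lin
Color 1 (249,128,169):
  R=249: 249/255≈0.9765 > 0.04045 → ((0.9765+0.055)/1.055)^2.4 ≈ 0.94731
  G=128: 128/255≈0.5020 > 0.04045 → ((0.5020+0.055)/1.055)^2.4 ≈ 0.21586
  B=169: 169/255≈0.6627 > 0.04045 → ((0.6627+0.055)/1.055)^2.4 ≈ 0.39676
  L1 = 0.2126×0.94731 + 0.7152×0.21586 + 0.0722×0.39676 ≈ 0.38443
Color 2 (2,251,246):
  R=2: 2/255≈0.0078 ≤ 0.04045 → 0.0078/12.92 ≈ 0.00061
  G=251: 251/255≈0.9843 > 0.04045 → ((0.9843+0.055)/1.055)^2.4 ≈ 0.96469
  B=246: 246/255≈0.9647 > 0.04045 → ((0.9647+0.055)/1.055)^2.4 ≈ 0.92158
  L2 = 0.2126×0.00061 + 0.7152×0.96469 + 0.0722×0.92158 ≈ 0.75661
Lighter = 0.75661, Darker = 0.38443
Ratio = (L_lighter + 0.05) / (L_darker + 0.05)
Ratio = (0.75661 + 0.05) / (0.38443 + 0.05) = 0.80661 / 0.43443 ≈ 1.8567
Ratio ≈ 1.86:1


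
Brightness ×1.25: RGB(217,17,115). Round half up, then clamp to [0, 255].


Multiply each channel by 1.25, round half up, clamp to [0, 255]
R: 217×1.25 = 271.25 → round → 271 → clamp → 255
G: 17×1.25 = 21.25 → round → 21
B: 115×1.25 = 143.75 → round → 144
= RGB(255, 21, 144)


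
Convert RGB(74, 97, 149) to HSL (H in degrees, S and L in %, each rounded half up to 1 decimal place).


Normalize: R'=74/255≈0.2902, G'=97/255≈0.3804, B'=149/255≈0.5843
Max=149/255, Min=74/255, Δ=Max-Min=75/255
L = (Max+Min)/2 = (149+74)/510 = 223/510 = 0.43725… → L = 43.7%
L ≤ 0.5 → S = Δ/(Max+Min) = 75/(149+74) = 75/223 = 0.33632… → S = 33.6%
(the 1/255 factors cancel in S and H, so raw channel differences can be used)
Max is B' → H = 60 × ((R-G)/Δ + 4) = 60 × ((74-97)/75 + 4)
  -23/75 + 4 = -0.3066… + 4 = 3.6933…
  H = 60 × 3.6933… = 221.6° → H = 221.6°
= HSL(221.6°, 33.6%, 43.7%)


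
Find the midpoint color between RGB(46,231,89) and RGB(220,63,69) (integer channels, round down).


Midpoint: each channel = ⌊(C₁+C₂)/2⌋
R: ⌊(46+220)/2⌋ = 133
G: ⌊(231+63)/2⌋ = 147
B: ⌊(89+69)/2⌋ = 79
= RGB(133, 147, 79)
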